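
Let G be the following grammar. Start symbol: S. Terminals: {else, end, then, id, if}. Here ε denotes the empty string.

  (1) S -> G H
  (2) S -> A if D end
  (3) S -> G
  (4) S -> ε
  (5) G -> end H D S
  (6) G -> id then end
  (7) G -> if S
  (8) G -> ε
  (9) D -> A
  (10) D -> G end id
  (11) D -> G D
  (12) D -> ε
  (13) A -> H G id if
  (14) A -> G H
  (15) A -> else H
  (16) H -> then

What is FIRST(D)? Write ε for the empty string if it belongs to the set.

{ε, else, end, id, if, then}

FIRST(G): from G->end H D S we get {end}; from G->id then end we get {id}; from G->if S we get {if}; from G->ε we get {ε}. So FIRST(G) = {ε, end, id, if}.
FIRST(H): from H->then we get {then}. So FIRST(H) = {then}.
FIRST(A): from A->H G id if we get {then}; from A->G H we get {end, id, if, then}; from A->else H we get {else}. So FIRST(A) = {else, end, id, if, then}.
FIRST(S): from S->G H we get {end, id, if, then}; from S->A if D end we get {else, end, id, if, then}; from S->G we get {ε, end, id, if}; from S->ε we get {ε}. So FIRST(S) = {ε, else, end, id, if, then}.
FIRST(D): from D->A we get {else, end, id, if, then}; from D->G end id we get {end, id, if}; from D->G D we get {ε, else, end, id, if, then}; from D->ε we get {ε}. So FIRST(D) = {ε, else, end, id, if, then}.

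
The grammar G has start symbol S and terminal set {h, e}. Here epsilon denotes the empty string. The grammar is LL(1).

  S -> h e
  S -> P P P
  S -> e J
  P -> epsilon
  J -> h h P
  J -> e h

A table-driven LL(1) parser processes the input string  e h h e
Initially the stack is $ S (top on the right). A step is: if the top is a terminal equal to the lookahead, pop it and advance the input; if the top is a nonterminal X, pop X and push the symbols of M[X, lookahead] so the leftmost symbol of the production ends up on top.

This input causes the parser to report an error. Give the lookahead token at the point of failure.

     Stack    Input      Action
  1  $ S      e h h e $  expand S -> e J
  2  $ J e    e h h e $  match e
  3  $ J      h h e $    expand J -> h h P
  4  $ P h h  h h e $    match h
  5  $ P h    h e $      match h
  6  $ P      e $        error: M[P, e] is empty

e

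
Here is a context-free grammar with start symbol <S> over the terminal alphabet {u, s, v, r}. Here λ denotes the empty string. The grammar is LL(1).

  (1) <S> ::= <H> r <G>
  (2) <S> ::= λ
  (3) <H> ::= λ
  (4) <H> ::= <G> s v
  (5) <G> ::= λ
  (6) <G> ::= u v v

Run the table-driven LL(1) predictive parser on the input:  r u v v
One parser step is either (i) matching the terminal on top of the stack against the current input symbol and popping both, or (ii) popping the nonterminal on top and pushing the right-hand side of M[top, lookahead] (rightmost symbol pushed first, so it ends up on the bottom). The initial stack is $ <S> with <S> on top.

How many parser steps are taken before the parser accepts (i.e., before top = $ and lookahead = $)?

7

     Stack        Input      Action
  1  $ <S>        r u v v $  expand <S> ::= <H> r <G>
  2  $ <G> r <H>  r u v v $  expand <H> ::= λ
  3  $ <G> r      r u v v $  match r
  4  $ <G>        u v v $    expand <G> ::= u v v
  5  $ v v u      u v v $    match u
  6  $ v v        v v $      match v
  7  $ v          v $        match v
Accept reached after 7 steps.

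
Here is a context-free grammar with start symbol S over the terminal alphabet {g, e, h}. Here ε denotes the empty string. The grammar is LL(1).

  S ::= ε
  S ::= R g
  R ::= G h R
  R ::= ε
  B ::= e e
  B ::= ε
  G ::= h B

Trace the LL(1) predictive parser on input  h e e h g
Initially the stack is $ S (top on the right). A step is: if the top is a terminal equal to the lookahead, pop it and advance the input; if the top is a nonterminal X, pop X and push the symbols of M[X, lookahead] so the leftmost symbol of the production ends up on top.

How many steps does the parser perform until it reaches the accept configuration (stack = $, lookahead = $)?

step 1: stack=$ S  input=h e e h g $  — expand S ::= R g
step 2: stack=$ g R  input=h e e h g $  — expand R ::= G h R
step 3: stack=$ g R h G  input=h e e h g $  — expand G ::= h B
step 4: stack=$ g R h B h  input=h e e h g $  — match h
step 5: stack=$ g R h B  input=e e h g $  — expand B ::= e e
step 6: stack=$ g R h e e  input=e e h g $  — match e
step 7: stack=$ g R h e  input=e h g $  — match e
step 8: stack=$ g R h  input=h g $  — match h
step 9: stack=$ g R  input=g $  — expand R ::= ε
step 10: stack=$ g  input=g $  — match g
Accept reached after 10 steps.

10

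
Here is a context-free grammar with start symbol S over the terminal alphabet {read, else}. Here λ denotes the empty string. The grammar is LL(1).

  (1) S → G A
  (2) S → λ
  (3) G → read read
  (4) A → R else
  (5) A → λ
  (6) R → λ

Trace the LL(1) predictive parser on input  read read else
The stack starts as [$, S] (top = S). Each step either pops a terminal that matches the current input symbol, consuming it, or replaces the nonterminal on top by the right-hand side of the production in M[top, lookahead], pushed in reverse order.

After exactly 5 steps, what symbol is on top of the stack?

     Stack          Input             Action
  1  $ S            read read else $  expand S → G A
  2  $ A G          read read else $  expand G → read read
  3  $ A read read  read read else $  match read
  4  $ A read       read else $       match read
  5  $ A            else $            expand A → R else
Stack after step 5: $ else R (top = R).

R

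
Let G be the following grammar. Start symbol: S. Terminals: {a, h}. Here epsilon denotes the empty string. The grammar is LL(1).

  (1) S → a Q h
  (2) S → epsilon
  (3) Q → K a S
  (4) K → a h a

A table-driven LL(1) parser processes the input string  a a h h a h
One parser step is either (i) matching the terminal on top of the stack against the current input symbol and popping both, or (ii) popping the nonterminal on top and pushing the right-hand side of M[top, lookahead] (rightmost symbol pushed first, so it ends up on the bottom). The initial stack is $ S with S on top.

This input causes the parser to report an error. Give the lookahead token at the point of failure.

step 1: stack=$ S  input=a a h h a h $  — expand S → a Q h
step 2: stack=$ h Q a  input=a a h h a h $  — match a
step 3: stack=$ h Q  input=a h h a h $  — expand Q → K a S
step 4: stack=$ h S a K  input=a h h a h $  — expand K → a h a
step 5: stack=$ h S a a h a  input=a h h a h $  — match a
step 6: stack=$ h S a a h  input=h h a h $  — match h
step 7: stack=$ h S a a  input=h a h $  — error: top is terminal a but lookahead is h

h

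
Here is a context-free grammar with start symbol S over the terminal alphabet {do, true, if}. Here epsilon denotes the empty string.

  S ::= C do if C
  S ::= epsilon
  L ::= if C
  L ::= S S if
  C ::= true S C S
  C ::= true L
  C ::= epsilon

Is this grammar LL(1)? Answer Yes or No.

No

FIRST(S) = {epsilon, do, true}
FIRST(L) = {do, if, true}
FIRST(C) = {epsilon, true}
FOLLOW(S) = {$, do, if, true}
FOLLOW(L) = {$, do, if, true}
FOLLOW(C) = {$, do, if, true}
Cell M[C, true] receives both C ::= true S C S and C ::= true L and C ::= epsilon — the grammar is not LL(1).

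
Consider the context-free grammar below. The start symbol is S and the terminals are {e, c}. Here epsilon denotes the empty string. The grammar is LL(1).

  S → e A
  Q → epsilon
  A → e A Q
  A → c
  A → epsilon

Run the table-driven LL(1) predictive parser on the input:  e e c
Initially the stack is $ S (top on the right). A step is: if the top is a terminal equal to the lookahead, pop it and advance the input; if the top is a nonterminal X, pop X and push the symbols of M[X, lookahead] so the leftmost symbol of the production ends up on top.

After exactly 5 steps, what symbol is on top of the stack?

c

step 1: stack=$ S  input=e e c $  — expand S → e A
step 2: stack=$ A e  input=e e c $  — match e
step 3: stack=$ A  input=e c $  — expand A → e A Q
step 4: stack=$ Q A e  input=e c $  — match e
step 5: stack=$ Q A  input=c $  — expand A → c
Stack after step 5: $ Q c (top = c).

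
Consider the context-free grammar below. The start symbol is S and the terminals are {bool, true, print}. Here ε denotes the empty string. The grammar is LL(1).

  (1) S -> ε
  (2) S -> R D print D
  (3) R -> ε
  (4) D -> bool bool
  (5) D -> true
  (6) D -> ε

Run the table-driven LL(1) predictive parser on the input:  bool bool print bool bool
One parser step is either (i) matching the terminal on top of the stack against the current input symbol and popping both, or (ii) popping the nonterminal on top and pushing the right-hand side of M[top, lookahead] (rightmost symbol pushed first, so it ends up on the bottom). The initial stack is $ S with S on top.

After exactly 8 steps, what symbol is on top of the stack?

step 1: stack=$ S  input=bool bool print bool bool $  — expand S -> R D print D
step 2: stack=$ D print D R  input=bool bool print bool bool $  — expand R -> ε
step 3: stack=$ D print D  input=bool bool print bool bool $  — expand D -> bool bool
step 4: stack=$ D print bool bool  input=bool bool print bool bool $  — match bool
step 5: stack=$ D print bool  input=bool print bool bool $  — match bool
step 6: stack=$ D print  input=print bool bool $  — match print
step 7: stack=$ D  input=bool bool $  — expand D -> bool bool
step 8: stack=$ bool bool  input=bool bool $  — match bool
Stack after step 8: $ bool (top = bool).

bool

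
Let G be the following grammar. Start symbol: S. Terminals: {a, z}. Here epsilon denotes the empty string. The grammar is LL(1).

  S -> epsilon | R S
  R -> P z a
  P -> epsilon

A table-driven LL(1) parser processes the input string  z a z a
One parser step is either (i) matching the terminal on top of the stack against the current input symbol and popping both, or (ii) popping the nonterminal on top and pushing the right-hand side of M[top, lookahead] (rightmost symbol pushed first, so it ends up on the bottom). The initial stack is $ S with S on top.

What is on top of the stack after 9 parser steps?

step 1: stack=$ S  input=z a z a $  — expand S -> R S
step 2: stack=$ S R  input=z a z a $  — expand R -> P z a
step 3: stack=$ S a z P  input=z a z a $  — expand P -> epsilon
step 4: stack=$ S a z  input=z a z a $  — match z
step 5: stack=$ S a  input=a z a $  — match a
step 6: stack=$ S  input=z a $  — expand S -> R S
step 7: stack=$ S R  input=z a $  — expand R -> P z a
step 8: stack=$ S a z P  input=z a $  — expand P -> epsilon
step 9: stack=$ S a z  input=z a $  — match z
Stack after step 9: $ S a (top = a).

a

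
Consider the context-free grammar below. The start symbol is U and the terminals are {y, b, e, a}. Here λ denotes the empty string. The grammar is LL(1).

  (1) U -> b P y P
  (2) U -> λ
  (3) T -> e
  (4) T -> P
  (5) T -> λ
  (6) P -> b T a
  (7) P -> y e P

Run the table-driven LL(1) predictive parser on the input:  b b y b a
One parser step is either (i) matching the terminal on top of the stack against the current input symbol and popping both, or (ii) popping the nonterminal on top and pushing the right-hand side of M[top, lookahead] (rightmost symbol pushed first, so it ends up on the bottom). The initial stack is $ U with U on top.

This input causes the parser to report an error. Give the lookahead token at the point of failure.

     Stack          Input        Action
  1  $ U            b b y b a $  expand U -> b P y P
  2  $ P y P b      b b y b a $  match b
  3  $ P y P        b y b a $    expand P -> b T a
  4  $ P y a T b    b y b a $    match b
  5  $ P y a T      y b a $      expand T -> P
  6  $ P y a P      y b a $      expand P -> y e P
  7  $ P y a P e y  y b a $      match y
  8  $ P y a P e    b a $        error: top is terminal e but lookahead is b

b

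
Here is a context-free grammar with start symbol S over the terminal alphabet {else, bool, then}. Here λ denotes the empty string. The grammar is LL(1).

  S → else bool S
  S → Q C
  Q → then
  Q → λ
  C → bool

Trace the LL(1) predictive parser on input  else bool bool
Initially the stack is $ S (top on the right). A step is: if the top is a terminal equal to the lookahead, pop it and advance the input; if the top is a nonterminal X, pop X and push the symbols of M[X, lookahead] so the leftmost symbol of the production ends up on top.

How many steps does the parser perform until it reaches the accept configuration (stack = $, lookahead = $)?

     Stack          Input             Action
  1  $ S            else bool bool $  expand S → else bool S
  2  $ S bool else  else bool bool $  match else
  3  $ S bool       bool bool $       match bool
  4  $ S            bool $            expand S → Q C
  5  $ C Q          bool $            expand Q → λ
  6  $ C            bool $            expand C → bool
  7  $ bool         bool $            match bool
Accept reached after 7 steps.

7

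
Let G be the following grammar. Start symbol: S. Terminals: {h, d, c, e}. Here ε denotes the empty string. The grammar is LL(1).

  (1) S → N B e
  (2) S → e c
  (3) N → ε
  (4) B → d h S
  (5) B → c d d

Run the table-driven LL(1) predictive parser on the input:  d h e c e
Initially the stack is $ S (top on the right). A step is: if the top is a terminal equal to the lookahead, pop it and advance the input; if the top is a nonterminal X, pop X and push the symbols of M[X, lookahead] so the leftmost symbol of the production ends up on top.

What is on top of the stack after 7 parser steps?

c

     Stack      Input        Action
  1  $ S        d h e c e $  expand S → N B e
  2  $ e B N    d h e c e $  expand N → ε
  3  $ e B      d h e c e $  expand B → d h S
  4  $ e S h d  d h e c e $  match d
  5  $ e S h    h e c e $    match h
  6  $ e S      e c e $      expand S → e c
  7  $ e c e    e c e $      match e
Stack after step 7: $ e c (top = c).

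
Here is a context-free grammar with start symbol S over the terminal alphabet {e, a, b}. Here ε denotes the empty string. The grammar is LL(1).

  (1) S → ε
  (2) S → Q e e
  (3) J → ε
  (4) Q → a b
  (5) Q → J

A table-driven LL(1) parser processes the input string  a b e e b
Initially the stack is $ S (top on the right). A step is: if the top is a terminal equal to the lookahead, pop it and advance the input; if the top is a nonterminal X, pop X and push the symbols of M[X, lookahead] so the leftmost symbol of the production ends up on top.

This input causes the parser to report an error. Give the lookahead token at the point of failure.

b

     Stack      Input        Action
  1  $ S        a b e e b $  expand S → Q e e
  2  $ e e Q    a b e e b $  expand Q → a b
  3  $ e e b a  a b e e b $  match a
  4  $ e e b    b e e b $    match b
  5  $ e e      e e b $      match e
  6  $ e        e b $        match e
  7  $          b $          error: stack empty but input remains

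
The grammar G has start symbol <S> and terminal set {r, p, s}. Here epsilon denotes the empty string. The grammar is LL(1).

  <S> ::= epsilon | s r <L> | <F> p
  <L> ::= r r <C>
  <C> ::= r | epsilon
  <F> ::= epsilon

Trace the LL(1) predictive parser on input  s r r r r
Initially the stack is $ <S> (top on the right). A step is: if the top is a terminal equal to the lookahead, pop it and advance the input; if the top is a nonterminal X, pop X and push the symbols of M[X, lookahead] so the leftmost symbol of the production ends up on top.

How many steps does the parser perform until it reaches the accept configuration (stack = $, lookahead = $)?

     Stack      Input        Action
  1  $ <S>      s r r r r $  expand <S> ::= s r <L>
  2  $ <L> r s  s r r r r $  match s
  3  $ <L> r    r r r r $    match r
  4  $ <L>      r r r $      expand <L> ::= r r <C>
  5  $ <C> r r  r r r $      match r
  6  $ <C> r    r r $        match r
  7  $ <C>      r $          expand <C> ::= r
  8  $ r        r $          match r
Accept reached after 8 steps.

8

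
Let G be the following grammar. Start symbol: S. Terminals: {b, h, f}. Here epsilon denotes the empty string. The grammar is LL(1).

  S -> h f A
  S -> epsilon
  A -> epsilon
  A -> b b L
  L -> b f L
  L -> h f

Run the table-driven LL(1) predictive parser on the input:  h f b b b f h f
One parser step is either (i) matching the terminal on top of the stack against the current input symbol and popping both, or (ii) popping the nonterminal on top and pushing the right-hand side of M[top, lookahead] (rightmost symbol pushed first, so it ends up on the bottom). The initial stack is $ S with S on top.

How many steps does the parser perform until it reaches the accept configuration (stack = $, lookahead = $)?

step 1: stack=$ S  input=h f b b b f h f $  — expand S -> h f A
step 2: stack=$ A f h  input=h f b b b f h f $  — match h
step 3: stack=$ A f  input=f b b b f h f $  — match f
step 4: stack=$ A  input=b b b f h f $  — expand A -> b b L
step 5: stack=$ L b b  input=b b b f h f $  — match b
step 6: stack=$ L b  input=b b f h f $  — match b
step 7: stack=$ L  input=b f h f $  — expand L -> b f L
step 8: stack=$ L f b  input=b f h f $  — match b
step 9: stack=$ L f  input=f h f $  — match f
step 10: stack=$ L  input=h f $  — expand L -> h f
step 11: stack=$ f h  input=h f $  — match h
step 12: stack=$ f  input=f $  — match f
Accept reached after 12 steps.

12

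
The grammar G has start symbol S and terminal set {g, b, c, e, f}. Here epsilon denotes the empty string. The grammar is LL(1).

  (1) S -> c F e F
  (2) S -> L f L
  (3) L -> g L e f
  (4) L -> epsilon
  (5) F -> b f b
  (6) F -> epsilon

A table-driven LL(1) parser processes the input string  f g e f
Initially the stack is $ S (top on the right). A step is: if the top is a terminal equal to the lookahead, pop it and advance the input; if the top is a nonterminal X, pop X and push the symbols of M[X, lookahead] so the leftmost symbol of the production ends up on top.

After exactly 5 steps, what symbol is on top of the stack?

L

     Stack      Input      Action
  1  $ S        f g e f $  expand S -> L f L
  2  $ L f L    f g e f $  expand L -> epsilon
  3  $ L f      f g e f $  match f
  4  $ L        g e f $    expand L -> g L e f
  5  $ f e L g  g e f $    match g
Stack after step 5: $ f e L (top = L).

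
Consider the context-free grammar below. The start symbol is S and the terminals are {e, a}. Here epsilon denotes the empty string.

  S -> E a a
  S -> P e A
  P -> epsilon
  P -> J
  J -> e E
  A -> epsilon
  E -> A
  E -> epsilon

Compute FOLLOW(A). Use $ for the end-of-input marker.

{$, a, e}

FIRST(J): from J->e E we get {e}. So FIRST(J) = {e}.
FIRST(A): from A->epsilon we get {epsilon}. So FIRST(A) = {epsilon}.
FIRST(P): from P->epsilon we get {epsilon}; from P->J we get {e}. So FIRST(P) = {epsilon, e}.
FIRST(E): from E->A we get {epsilon}; from E->epsilon we get {epsilon}. So FIRST(E) = {epsilon}.
FIRST(S): from S->E a a we get {a}; from S->P e A we get {e}. So FIRST(S) = {a, e}.
FOLLOW(S) includes $ since S is the start symbol.
FOLLOW(S): S appears on no right-hand side. Thus FOLLOW(S) = {$}.
FOLLOW(P): in S->P e A, P is followed by e A with FIRST {e}. Thus FOLLOW(P) = {e}.
FOLLOW(J): in P->J, the suffix after J is empty, so FOLLOW(J) ⊇ FOLLOW(P) = {e}. Thus FOLLOW(J) = {e}.
FOLLOW(E): in S->E a a, E is followed by a a with FIRST {a}; in J->e E, the suffix after E is empty, so FOLLOW(E) ⊇ FOLLOW(J) = {e}. Thus FOLLOW(E) = {a, e}.
FOLLOW(A): in S->P e A, the suffix after A is empty, so FOLLOW(A) ⊇ FOLLOW(S) = {$}; in E->A, the suffix after A is empty, so FOLLOW(A) ⊇ FOLLOW(E) = {a, e}. Thus FOLLOW(A) = {$, a, e}.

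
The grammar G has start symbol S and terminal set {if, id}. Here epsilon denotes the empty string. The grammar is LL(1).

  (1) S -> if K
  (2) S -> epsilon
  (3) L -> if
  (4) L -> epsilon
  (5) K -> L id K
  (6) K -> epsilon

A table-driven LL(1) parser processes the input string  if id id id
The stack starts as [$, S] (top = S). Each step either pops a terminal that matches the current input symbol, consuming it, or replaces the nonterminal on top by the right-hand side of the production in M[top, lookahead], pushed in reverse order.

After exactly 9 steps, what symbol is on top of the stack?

L

step 1: stack=$ S  input=if id id id $  — expand S -> if K
step 2: stack=$ K if  input=if id id id $  — match if
step 3: stack=$ K  input=id id id $  — expand K -> L id K
step 4: stack=$ K id L  input=id id id $  — expand L -> epsilon
step 5: stack=$ K id  input=id id id $  — match id
step 6: stack=$ K  input=id id $  — expand K -> L id K
step 7: stack=$ K id L  input=id id $  — expand L -> epsilon
step 8: stack=$ K id  input=id id $  — match id
step 9: stack=$ K  input=id $  — expand K -> L id K
Stack after step 9: $ K id L (top = L).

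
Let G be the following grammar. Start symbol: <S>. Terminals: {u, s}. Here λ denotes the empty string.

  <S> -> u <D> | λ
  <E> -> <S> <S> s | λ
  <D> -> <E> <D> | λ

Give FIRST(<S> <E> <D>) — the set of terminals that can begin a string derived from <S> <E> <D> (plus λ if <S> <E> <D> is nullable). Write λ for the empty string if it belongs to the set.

FIRST(<S>): from <S>->u <D> we get {u}; from <S>->λ we get {λ}. So FIRST(<S>) = {λ, u}.
FIRST(<E>): from <E>-><S> <S> s we get {s, u}; from <E>->λ we get {λ}. So FIRST(<E>) = {λ, s, u}.
FIRST(<D>): from <D>-><E> <D> we get {λ, s, u}; from <D>->λ we get {λ}. So FIRST(<D>) = {λ, s, u}.
FIRST(<S> <E> <D>): take FIRST of each symbol in turn, carrying on past any symbol whose FIRST contains λ; result {λ, s, u}.

{λ, s, u}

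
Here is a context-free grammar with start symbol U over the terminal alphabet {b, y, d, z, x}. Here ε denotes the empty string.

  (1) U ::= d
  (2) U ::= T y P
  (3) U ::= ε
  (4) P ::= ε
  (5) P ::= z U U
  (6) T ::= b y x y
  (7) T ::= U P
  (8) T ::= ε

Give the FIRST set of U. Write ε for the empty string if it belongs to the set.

FIRST(P) = {ε, z}
FIRST(U) = {ε, b, d, y, z}  (via T y P)
FIRST(T) = {ε, b, d, y, z}  (via U P)

{ε, b, d, y, z}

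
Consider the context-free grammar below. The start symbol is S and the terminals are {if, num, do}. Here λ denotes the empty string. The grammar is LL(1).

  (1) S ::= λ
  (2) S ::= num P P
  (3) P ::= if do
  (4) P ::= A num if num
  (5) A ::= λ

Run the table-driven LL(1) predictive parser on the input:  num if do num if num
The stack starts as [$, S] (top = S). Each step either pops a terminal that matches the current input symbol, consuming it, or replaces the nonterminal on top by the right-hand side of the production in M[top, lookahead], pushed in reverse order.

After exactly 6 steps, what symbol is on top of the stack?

     Stack      Input                   Action
  1  $ S        num if do num if num $  expand S ::= num P P
  2  $ P P num  num if do num if num $  match num
  3  $ P P      if do num if num $      expand P ::= if do
  4  $ P do if  if do num if num $      match if
  5  $ P do     do num if num $         match do
  6  $ P        num if num $            expand P ::= A num if num
Stack after step 6: $ num if num A (top = A).

A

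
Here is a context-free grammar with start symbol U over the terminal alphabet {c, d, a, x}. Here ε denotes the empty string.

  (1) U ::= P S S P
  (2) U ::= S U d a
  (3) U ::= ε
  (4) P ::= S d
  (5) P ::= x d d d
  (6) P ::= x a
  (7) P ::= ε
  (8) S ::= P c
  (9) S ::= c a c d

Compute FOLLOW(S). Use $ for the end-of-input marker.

{$, c, d, x}

FIRST(U) = {ε, c, x}  (via P S S P, S U d a)
FIRST(P) = {ε, c, x}  (via S d)
FIRST(S) = {c, x}  (via P c)
FOLLOW(U) includes $ since U is the start symbol.
FOLLOW(U): in U::=S U d a, U is followed by d a with FIRST {d}. Thus FOLLOW(U) = {$, d}.
FOLLOW(P): in U::=P S S P (occurrence 1), P is followed by S S P with FIRST {c, x}; in U::=P S S P (occurrence 2), the suffix after P is empty, so FOLLOW(P) ⊇ FOLLOW(U) = {$, d}; in S::=P c, P is followed by c with FIRST {c}. Thus FOLLOW(P) = {$, c, d, x}.
FOLLOW(S): in U::=P S S P (occurrence 1), S is followed by S P with FIRST {c, x}; in U::=P S S P (occurrence 2), S is followed by P with FIRST {ε, c, x}; in U::=P S S P (occurrence 2), the suffix after S is nullable, so FOLLOW(S) ⊇ FOLLOW(U) = {$, d}; in U::=S U d a, S is followed by U d a with FIRST {c, d, x}; in P::=S d, S is followed by d with FIRST {d}. Thus FOLLOW(S) = {$, c, d, x}.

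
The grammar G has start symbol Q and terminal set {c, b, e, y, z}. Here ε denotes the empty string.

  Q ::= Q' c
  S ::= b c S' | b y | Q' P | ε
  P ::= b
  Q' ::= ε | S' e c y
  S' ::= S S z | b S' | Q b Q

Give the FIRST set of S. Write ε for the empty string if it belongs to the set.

FIRST(P): from P::=b we get {b}. So FIRST(P) = {b}.
FIRST(Q): from Q::=Q' c we get {b, c, z}. So FIRST(Q) = {b, c, z}.
FIRST(S): from S::=b c S' we get {b}; from S::=b y we get {b}; from S::=Q' P we get {b, c, z}; from S::=ε we get {ε}. So FIRST(S) = {ε, b, c, z}.
FIRST(S'): from S'::=S S z we get {b, c, z}; from S'::=b S' we get {b}; from S'::=Q b Q we get {b, c, z}. So FIRST(S') = {b, c, z}.
FIRST(Q'): from Q'::=ε we get {ε}; from Q'::=S' e c y we get {b, c, z}. So FIRST(Q') = {ε, b, c, z}.

{ε, b, c, z}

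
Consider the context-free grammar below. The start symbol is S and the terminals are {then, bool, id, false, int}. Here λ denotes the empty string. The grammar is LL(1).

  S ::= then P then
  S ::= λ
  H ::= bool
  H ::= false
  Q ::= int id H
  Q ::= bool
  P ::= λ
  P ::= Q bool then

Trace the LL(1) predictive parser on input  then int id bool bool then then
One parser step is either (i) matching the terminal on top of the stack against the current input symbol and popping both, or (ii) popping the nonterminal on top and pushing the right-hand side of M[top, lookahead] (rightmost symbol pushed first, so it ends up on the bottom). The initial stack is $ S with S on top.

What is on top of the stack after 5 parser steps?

     Stack                      Input                              Action
  1  $ S                        then int id bool bool then then $  expand S ::= then P then
  2  $ then P then              then int id bool bool then then $  match then
  3  $ then P                   int id bool bool then then $       expand P ::= Q bool then
  4  $ then then bool Q         int id bool bool then then $       expand Q ::= int id H
  5  $ then then bool H id int  int id bool bool then then $       match int
Stack after step 5: $ then then bool H id (top = id).

id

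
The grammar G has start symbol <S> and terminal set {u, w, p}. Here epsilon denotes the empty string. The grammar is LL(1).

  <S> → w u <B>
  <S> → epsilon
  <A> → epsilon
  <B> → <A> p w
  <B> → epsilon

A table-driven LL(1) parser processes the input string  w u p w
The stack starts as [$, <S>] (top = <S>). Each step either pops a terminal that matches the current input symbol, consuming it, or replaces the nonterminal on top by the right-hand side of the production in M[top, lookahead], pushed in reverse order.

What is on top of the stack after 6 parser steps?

w

step 1: stack=$ <S>  input=w u p w $  — expand <S> → w u <B>
step 2: stack=$ <B> u w  input=w u p w $  — match w
step 3: stack=$ <B> u  input=u p w $  — match u
step 4: stack=$ <B>  input=p w $  — expand <B> → <A> p w
step 5: stack=$ w p <A>  input=p w $  — expand <A> → epsilon
step 6: stack=$ w p  input=p w $  — match p
Stack after step 6: $ w (top = w).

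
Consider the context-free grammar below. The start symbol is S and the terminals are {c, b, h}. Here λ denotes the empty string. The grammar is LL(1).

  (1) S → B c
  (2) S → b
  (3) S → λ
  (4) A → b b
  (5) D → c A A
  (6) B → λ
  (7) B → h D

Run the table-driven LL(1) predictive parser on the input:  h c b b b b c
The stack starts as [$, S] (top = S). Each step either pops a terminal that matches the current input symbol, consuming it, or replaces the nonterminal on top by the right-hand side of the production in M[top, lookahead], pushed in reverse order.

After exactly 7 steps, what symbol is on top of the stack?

step 1: stack=$ S  input=h c b b b b c $  — expand S → B c
step 2: stack=$ c B  input=h c b b b b c $  — expand B → h D
step 3: stack=$ c D h  input=h c b b b b c $  — match h
step 4: stack=$ c D  input=c b b b b c $  — expand D → c A A
step 5: stack=$ c A A c  input=c b b b b c $  — match c
step 6: stack=$ c A A  input=b b b b c $  — expand A → b b
step 7: stack=$ c A b b  input=b b b b c $  — match b
Stack after step 7: $ c A b (top = b).

b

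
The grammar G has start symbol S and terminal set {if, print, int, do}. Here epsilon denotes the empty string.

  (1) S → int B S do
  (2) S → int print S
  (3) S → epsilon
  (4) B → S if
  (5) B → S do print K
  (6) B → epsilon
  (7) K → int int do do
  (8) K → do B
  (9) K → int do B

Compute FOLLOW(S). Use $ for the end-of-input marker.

{$, do, if}

FIRST(S): from S→int B S do we get {int}; from S→int print S we get {int}; from S→epsilon we get {epsilon}. So FIRST(S) = {epsilon, int}.
FIRST(K): from K→int int do do we get {int}; from K→do B we get {do}; from K→int do B we get {int}. So FIRST(K) = {do, int}.
FIRST(B): from B→S if we get {if, int}; from B→S do print K we get {do, int}; from B→epsilon we get {epsilon}. So FIRST(B) = {epsilon, do, if, int}.
FOLLOW(S) includes $ since S is the start symbol.
FOLLOW(S): in S→int B S do, S is followed by do with FIRST {do}; in S→int print S, the suffix after S is empty (adds nothing new); in B→S if, S is followed by if with FIRST {if}; in B→S do print K, S is followed by do print K with FIRST {do}. Thus FOLLOW(S) = {$, do, if}.
FOLLOW(B): in S→int B S do, B is followed by S do with FIRST {do, int}; in K→do B, the suffix after B is empty, so FOLLOW(B) ⊇ FOLLOW(K) = {do, int}; in K→int do B, the suffix after B is empty, so FOLLOW(B) ⊇ FOLLOW(K) = {do, int}. Thus FOLLOW(B) = {do, int}.
FOLLOW(K): in B→S do print K, the suffix after K is empty, so FOLLOW(K) ⊇ FOLLOW(B) = {do, int}. Thus FOLLOW(K) = {do, int}.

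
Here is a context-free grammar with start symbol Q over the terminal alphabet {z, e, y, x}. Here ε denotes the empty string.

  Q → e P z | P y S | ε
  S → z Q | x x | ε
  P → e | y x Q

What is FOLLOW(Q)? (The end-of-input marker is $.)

FIRST(S): from S→z Q we get {z}; from S→x x we get {x}; from S→ε we get {ε}. So FIRST(S) = {ε, x, z}.
FIRST(P): from P→e we get {e}; from P→y x Q we get {y}. So FIRST(P) = {e, y}.
FIRST(Q): from Q→e P z we get {e}; from Q→P y S we get {e, y}; from Q→ε we get {ε}. So FIRST(Q) = {ε, e, y}.
FOLLOW(Q) includes $ since Q is the start symbol.
FOLLOW(P): in Q→e P z, P is followed by z with FIRST {z}; in Q→P y S, P is followed by y S with FIRST {y}. Thus FOLLOW(P) = {y, z}.
FOLLOW(Q): in S→z Q, the suffix after Q is empty, so FOLLOW(Q) ⊇ FOLLOW(S) = {$, y, z}; in P→y x Q, the suffix after Q is empty, so FOLLOW(Q) ⊇ FOLLOW(P) = {y, z}. Thus FOLLOW(Q) = {$, y, z}.
FOLLOW(S): in Q→P y S, the suffix after S is empty, so FOLLOW(S) ⊇ FOLLOW(Q) = {$, y, z}. Thus FOLLOW(S) = {$, y, z}.

{$, y, z}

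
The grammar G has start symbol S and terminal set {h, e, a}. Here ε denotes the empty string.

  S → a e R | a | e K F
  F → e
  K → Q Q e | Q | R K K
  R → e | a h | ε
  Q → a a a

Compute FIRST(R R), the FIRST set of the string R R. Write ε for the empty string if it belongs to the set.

{ε, a, e}

FIRST(S) = {a, e}
FIRST(F) = {e}
FIRST(R) = {ε, a, e}
FIRST(Q) = {a}
FIRST(K) = {a, e}  (via Q Q e, Q, R K K)
FIRST(R R): take FIRST of each symbol in turn, carrying on past any symbol whose FIRST contains ε; result {ε, a, e}.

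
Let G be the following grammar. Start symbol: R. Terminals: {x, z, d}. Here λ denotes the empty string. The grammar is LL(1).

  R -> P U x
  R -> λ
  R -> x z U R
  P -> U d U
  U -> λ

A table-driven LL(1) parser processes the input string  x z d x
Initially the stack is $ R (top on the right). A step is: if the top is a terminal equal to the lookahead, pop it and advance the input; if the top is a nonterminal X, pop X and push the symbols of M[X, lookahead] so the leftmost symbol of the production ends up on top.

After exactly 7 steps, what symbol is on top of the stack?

d

     Stack        Input      Action
  1  $ R          x z d x $  expand R -> x z U R
  2  $ R U z x    x z d x $  match x
  3  $ R U z      z d x $    match z
  4  $ R U        d x $      expand U -> λ
  5  $ R          d x $      expand R -> P U x
  6  $ x U P      d x $      expand P -> U d U
  7  $ x U U d U  d x $      expand U -> λ
Stack after step 7: $ x U U d (top = d).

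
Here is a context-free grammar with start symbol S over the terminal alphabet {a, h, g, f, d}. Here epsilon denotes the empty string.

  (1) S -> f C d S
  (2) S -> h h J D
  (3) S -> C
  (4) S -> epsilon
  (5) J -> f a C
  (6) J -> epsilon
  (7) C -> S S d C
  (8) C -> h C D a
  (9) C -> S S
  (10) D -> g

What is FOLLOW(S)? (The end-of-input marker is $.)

FIRST(J): from J->f a C we get {f}; from J->epsilon we get {epsilon}. So FIRST(J) = {epsilon, f}.
FIRST(D): from D->g we get {g}. So FIRST(D) = {g}.
FIRST(S): from S->f C d S we get {f}; from S->h h J D we get {h}; from S->C we get {epsilon, d, f, h}; from S->epsilon we get {epsilon}. So FIRST(S) = {epsilon, d, f, h}.
FIRST(C): from C->S S d C we get {d, f, h}; from C->h C D a we get {h}; from C->S S we get {epsilon, d, f, h}. So FIRST(C) = {epsilon, d, f, h}.
FOLLOW(S) includes $ since S is the start symbol.
FOLLOW(J): in S->h h J D, J is followed by D with FIRST {g}. Thus FOLLOW(J) = {g}.
FOLLOW(S): in S->f C d S, the suffix after S is empty (adds nothing new); in C->S S d C (occurrence 1), S is followed by S d C with FIRST {d, f, h}; in C->S S d C (occurrence 2), S is followed by d C with FIRST {d}; in C->S S (occurrence 1), S is followed by S with FIRST {epsilon, d, f, h}; in C->S S (occurrence 1), the suffix after S is nullable, so FOLLOW(S) ⊇ FOLLOW(C) = {$, d, f, g, h}; in C->S S (occurrence 2), the suffix after S is empty, so FOLLOW(S) ⊇ FOLLOW(C) = {$, d, f, g, h}. Thus FOLLOW(S) = {$, d, f, g, h}.
FOLLOW(C): in S->f C d S, C is followed by d S with FIRST {d}; in S->C, the suffix after C is empty, so FOLLOW(C) ⊇ FOLLOW(S) = {$, d, f, g, h}; in J->f a C, the suffix after C is empty, so FOLLOW(C) ⊇ FOLLOW(J) = {g}; in C->S S d C, the suffix after C is empty (adds nothing new); in C->h C D a, C is followed by D a with FIRST {g}. Thus FOLLOW(C) = {$, d, f, g, h}.
FOLLOW(D): in S->h h J D, the suffix after D is empty, so FOLLOW(D) ⊇ FOLLOW(S) = {$, d, f, g, h}; in C->h C D a, D is followed by a with FIRST {a}. Thus FOLLOW(D) = {$, a, d, f, g, h}.

{$, d, f, g, h}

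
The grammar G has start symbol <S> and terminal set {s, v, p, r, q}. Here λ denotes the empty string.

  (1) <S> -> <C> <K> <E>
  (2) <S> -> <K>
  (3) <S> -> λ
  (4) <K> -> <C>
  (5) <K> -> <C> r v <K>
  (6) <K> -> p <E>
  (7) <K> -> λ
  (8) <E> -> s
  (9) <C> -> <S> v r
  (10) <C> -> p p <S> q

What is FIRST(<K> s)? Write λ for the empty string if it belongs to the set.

{p, s, v}

FIRST(<E>) = {s}
FIRST(<S>) = {λ, p, v}  (via <C> <K> <E>, <K>)
FIRST(<C>) = {p, v}  (via <S> v r)
FIRST(<K>) = {λ, p, v}  (via <C>, <C> r v <K>)
FIRST(<K> s): take FIRST of each symbol in turn, carrying on past any symbol whose FIRST contains λ; result {p, s, v}.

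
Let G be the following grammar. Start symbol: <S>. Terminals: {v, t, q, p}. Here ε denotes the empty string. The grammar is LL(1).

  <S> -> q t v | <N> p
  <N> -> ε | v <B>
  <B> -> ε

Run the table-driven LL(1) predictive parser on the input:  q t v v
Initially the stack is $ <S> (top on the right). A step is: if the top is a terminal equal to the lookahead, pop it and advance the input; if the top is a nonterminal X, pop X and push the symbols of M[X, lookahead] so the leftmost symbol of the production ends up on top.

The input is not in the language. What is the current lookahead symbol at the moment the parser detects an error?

v

step 1: stack=$ <S>  input=q t v v $  — expand <S> -> q t v
step 2: stack=$ v t q  input=q t v v $  — match q
step 3: stack=$ v t  input=t v v $  — match t
step 4: stack=$ v  input=v v $  — match v
step 5: stack=$  input=v $  — error: stack empty but input remains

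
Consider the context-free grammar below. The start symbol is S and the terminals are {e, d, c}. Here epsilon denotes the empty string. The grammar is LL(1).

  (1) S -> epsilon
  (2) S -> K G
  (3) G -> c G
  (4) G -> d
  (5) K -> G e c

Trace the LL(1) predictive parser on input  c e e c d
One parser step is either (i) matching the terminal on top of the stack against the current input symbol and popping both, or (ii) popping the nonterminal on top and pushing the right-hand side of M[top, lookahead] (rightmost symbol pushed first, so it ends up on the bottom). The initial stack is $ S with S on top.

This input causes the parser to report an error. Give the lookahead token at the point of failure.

e

step 1: stack=$ S  input=c e e c d $  — expand S -> K G
step 2: stack=$ G K  input=c e e c d $  — expand K -> G e c
step 3: stack=$ G c e G  input=c e e c d $  — expand G -> c G
step 4: stack=$ G c e G c  input=c e e c d $  — match c
step 5: stack=$ G c e G  input=e e c d $  — error: M[G, e] is empty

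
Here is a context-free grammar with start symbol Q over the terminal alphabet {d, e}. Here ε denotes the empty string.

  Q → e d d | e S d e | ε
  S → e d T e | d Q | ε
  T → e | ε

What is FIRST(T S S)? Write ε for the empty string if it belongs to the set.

{ε, d, e}

FIRST(Q) = {ε, e}
FIRST(S) = {ε, d, e}
FIRST(T) = {ε, e}
FIRST(T S S): take FIRST of each symbol in turn, carrying on past any symbol whose FIRST contains ε; result {ε, d, e}.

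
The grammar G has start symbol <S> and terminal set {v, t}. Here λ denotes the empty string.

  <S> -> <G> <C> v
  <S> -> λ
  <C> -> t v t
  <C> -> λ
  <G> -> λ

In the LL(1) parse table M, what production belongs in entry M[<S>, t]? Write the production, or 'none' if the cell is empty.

<S> -> <G> <C> v

FIRST(<C>) = {λ, t}
FIRST(<G>) = {λ}
FIRST(<S>) = {λ, t, v}  (via <G> <C> v)
FOLLOW(<S>) includes $ since <S> is the start symbol.
FOLLOW(<S>): <S> appears on no right-hand side. Thus FOLLOW(<S>) = {$}.
For <S> -> <G> <C> v: FIRST(<G> <C> v) = {t, v}, so it goes in M[<S>, t] for t ∈ {t, v}.
For <S> -> λ: FIRST(λ) = {λ}, so it goes in M[<S>, t] for t ∈ {}; since λ ∈ FIRST, also for every t ∈ FOLLOW(<S>) = {$}.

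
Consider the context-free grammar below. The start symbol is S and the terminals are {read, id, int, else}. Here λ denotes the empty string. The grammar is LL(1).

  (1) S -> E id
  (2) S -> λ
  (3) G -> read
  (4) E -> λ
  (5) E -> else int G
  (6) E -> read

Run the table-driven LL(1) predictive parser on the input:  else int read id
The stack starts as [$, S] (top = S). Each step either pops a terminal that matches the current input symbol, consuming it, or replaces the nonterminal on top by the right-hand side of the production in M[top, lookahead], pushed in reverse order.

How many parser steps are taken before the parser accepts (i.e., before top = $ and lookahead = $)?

step 1: stack=$ S  input=else int read id $  — expand S -> E id
step 2: stack=$ id E  input=else int read id $  — expand E -> else int G
step 3: stack=$ id G int else  input=else int read id $  — match else
step 4: stack=$ id G int  input=int read id $  — match int
step 5: stack=$ id G  input=read id $  — expand G -> read
step 6: stack=$ id read  input=read id $  — match read
step 7: stack=$ id  input=id $  — match id
Accept reached after 7 steps.

7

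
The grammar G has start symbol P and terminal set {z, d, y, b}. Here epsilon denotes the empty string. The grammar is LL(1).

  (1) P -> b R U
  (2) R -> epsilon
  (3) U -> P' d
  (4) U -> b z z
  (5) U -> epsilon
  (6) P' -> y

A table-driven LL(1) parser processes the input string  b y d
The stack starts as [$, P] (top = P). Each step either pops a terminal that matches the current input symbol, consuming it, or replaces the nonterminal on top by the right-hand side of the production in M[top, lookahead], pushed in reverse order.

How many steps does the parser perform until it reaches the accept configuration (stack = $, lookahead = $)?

7

step 1: stack=$ P  input=b y d $  — expand P -> b R U
step 2: stack=$ U R b  input=b y d $  — match b
step 3: stack=$ U R  input=y d $  — expand R -> epsilon
step 4: stack=$ U  input=y d $  — expand U -> P' d
step 5: stack=$ d P'  input=y d $  — expand P' -> y
step 6: stack=$ d y  input=y d $  — match y
step 7: stack=$ d  input=d $  — match d
Accept reached after 7 steps.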